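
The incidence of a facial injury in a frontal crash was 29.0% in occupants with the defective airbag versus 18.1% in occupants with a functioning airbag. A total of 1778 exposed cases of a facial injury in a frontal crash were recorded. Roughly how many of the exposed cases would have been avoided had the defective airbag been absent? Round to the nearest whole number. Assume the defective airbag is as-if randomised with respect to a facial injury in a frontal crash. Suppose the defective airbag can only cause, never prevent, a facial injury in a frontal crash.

about 668 cases

p₁ = 0.29, p₀ = 0.181.
PN = (p₁ − p₀)/p₁ = (0.29 − 0.181) / 0.29 ≈ 0.37586.
Attributable cases ≈ PN × (exposed cases) = 0.37586 × 1778 ≈ 668.28.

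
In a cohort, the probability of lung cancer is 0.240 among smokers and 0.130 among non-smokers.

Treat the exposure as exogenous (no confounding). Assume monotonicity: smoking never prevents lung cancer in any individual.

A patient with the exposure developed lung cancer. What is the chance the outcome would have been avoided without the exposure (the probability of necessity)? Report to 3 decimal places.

PN ≈ 0.458

Let p₁ = 0.24, p₀ = 0.13.
Under exogeneity and monotonicity, PN = (p₁ − p₀) / p₁.
PN = (0.24 − 0.13) / 0.24 = 0.11 / 0.24 ≈ 0.4583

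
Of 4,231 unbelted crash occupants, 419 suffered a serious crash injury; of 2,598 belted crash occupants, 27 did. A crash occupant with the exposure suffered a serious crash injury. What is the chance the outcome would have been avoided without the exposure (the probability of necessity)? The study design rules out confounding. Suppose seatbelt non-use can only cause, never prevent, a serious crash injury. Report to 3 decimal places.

PN ≈ 0.895

p₁ = P(outcome | exposed) = 419/4231 = 0.099031
p₀ = P(outcome | unexposed) = 27/2598 = 0.010393
Under exogeneity and monotonicity, PN = (p₁ − p₀) / p₁.
PN = (0.099031 − 0.010393) / 0.099031 = 0.088638 / 0.099031 ≈ 0.8951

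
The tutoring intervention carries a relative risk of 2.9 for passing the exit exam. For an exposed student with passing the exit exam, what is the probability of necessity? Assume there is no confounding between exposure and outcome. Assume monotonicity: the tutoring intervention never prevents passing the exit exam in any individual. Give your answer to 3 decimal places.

PN ≈ 0.655

Under exogeneity and monotonicity, PN = (RR − 1) / RR = 1 − 1/RR.
PN = (2.9 − 1) / 2.9 = 1.9 / 2.9 ≈ 0.6552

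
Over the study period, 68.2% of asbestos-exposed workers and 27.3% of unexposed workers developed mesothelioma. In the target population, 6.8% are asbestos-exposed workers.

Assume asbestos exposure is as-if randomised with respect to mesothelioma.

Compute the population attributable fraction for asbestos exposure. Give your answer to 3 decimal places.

PAF ≈ 0.092

p₁ = 0.682, p₀ = 0.273.
Overall risk P(Y=1) = π·p₁ + (1−π)·p₀ = 0.068×0.682 + 0.932×0.273 = 0.30081.
Under exogeneity, PAF = [P(Y=1) − p₀] / P(Y=1).
PAF = (0.30081 − 0.273) / 0.30081 ≈ 0.0925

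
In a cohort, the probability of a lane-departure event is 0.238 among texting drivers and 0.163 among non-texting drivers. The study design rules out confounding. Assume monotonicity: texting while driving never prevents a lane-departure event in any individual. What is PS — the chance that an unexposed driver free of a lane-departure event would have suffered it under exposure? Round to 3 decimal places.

Let p₁ = 0.238, p₀ = 0.163.
Under exogeneity and monotonicity, PS = (p₁ − p₀) / (1 − p₀).
PS = (0.238 − 0.163) / (1 − 0.163) = 0.075 / 0.837 ≈ 0.0896

PS ≈ 0.090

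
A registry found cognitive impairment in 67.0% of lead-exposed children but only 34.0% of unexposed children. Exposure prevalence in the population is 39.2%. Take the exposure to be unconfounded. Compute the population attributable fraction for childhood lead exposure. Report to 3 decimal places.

p₁ = 0.67, p₀ = 0.34.
Overall risk P(Y=1) = π·p₁ + (1−π)·p₀ = 0.392×0.67 + 0.608×0.34 = 0.46936.
Under exogeneity, PAF = [P(Y=1) − p₀] / P(Y=1).
PAF = (0.46936 − 0.34) / 0.46936 ≈ 0.2756

PAF ≈ 0.276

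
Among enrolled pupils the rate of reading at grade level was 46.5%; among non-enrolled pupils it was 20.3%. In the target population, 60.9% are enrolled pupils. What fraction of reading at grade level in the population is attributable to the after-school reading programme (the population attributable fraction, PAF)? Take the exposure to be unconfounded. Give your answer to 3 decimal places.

PAF ≈ 0.440

p₁ = 0.465, p₀ = 0.203.
Overall risk P(Y=1) = π·p₁ + (1−π)·p₀ = 0.609×0.465 + 0.391×0.203 = 0.36256.
Under exogeneity, PAF = [P(Y=1) − p₀] / P(Y=1).
PAF = (0.36256 − 0.203) / 0.36256 ≈ 0.4401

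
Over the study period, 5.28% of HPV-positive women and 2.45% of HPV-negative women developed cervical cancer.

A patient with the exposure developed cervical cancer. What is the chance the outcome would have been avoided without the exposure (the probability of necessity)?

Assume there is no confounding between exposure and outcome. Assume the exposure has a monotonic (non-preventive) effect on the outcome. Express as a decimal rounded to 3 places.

PN ≈ 0.536

p₁ = 0.0528, p₀ = 0.0245.
Under exogeneity and monotonicity, PN = (p₁ − p₀) / p₁.
PN = (0.0528 − 0.0245) / 0.0528 = 0.0283 / 0.0528 ≈ 0.5360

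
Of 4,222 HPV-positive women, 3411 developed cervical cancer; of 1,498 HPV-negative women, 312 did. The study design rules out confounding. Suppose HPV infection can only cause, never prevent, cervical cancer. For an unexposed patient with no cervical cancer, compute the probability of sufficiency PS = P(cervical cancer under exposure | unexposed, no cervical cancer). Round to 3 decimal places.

PS ≈ 0.757

p₁ = P(outcome | exposed) = 3411/4222 = 0.80791
p₀ = P(outcome | unexposed) = 312/1498 = 0.20828
Under exogeneity and monotonicity, PS = (p₁ − p₀) / (1 − p₀).
PS = (0.80791 − 0.20828) / (1 − 0.20828) = 0.59963 / 0.79172 ≈ 0.7574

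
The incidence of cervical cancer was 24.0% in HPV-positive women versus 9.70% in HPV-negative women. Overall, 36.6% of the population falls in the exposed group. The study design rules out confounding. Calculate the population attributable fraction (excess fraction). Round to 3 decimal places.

PAF ≈ 0.350

p₁ = 0.24, p₀ = 0.097.
Overall risk P(Y=1) = π·p₁ + (1−π)·p₀ = 0.366×0.24 + 0.634×0.097 = 0.14934.
Under exogeneity, PAF = [P(Y=1) − p₀] / P(Y=1).
PAF = (0.14934 − 0.097) / 0.14934 ≈ 0.3505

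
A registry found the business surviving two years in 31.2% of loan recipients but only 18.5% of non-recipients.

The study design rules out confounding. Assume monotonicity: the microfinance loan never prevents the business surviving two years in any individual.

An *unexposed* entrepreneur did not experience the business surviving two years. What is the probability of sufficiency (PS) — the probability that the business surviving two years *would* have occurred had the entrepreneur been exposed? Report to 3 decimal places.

p₁ = 0.312, p₀ = 0.185.
Under exogeneity and monotonicity, PS = (p₁ − p₀) / (1 − p₀).
PS = (0.312 − 0.185) / (1 − 0.185) = 0.127 / 0.815 ≈ 0.1558

PS ≈ 0.156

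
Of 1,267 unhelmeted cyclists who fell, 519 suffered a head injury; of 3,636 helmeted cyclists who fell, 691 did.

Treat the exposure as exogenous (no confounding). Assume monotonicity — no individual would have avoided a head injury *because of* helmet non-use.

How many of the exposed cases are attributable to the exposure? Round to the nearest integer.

p₁ = P(outcome | exposed) = 519/1267 = 0.40963
p₀ = P(outcome | unexposed) = 691/3636 = 0.19004
PN = (p₁ − p₀)/p₁ = (0.40963 − 0.19004) / 0.40963 ≈ 0.53606.
Attributable cases ≈ PN × (exposed cases) = 0.53606 × 519 ≈ 278.21.

about 278 cases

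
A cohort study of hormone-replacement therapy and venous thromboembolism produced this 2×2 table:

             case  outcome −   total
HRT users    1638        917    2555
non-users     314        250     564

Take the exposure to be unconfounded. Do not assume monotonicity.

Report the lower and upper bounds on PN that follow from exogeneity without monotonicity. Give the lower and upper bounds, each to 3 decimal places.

0.132 ≤ PN ≤ 0.691

p₁ = P(outcome | exposed) = 1638/2555 = 0.6411
p₀ = P(outcome | unexposed) = 314/564 = 0.55674
Under exogeneity alone the bounds on PN are max{0,(p₁−p₀)/p₁} ≤ PN ≤ min{1,(1−p₀)/p₁}.
  lower = (p₁ − p₀)/p₁ = 0.084358 / 0.6411 ≈ 0.1316
  upper = min{1, (1 − p₀)/p₁} = 0.44326 / 0.6411 ≈ 0.6914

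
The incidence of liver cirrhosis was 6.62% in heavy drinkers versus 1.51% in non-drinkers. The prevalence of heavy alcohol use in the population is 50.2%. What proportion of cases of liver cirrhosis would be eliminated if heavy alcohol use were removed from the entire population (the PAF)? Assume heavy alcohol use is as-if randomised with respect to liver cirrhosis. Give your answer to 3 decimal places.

PAF ≈ 0.629

p₁ = 0.0662, p₀ = 0.0151.
Overall risk P(Y=1) = π·p₁ + (1−π)·p₀ = 0.502×0.0662 + 0.498×0.0151 = 0.040752.
Under exogeneity, PAF = [P(Y=1) − p₀] / P(Y=1).
PAF = (0.040752 − 0.0151) / 0.040752 ≈ 0.6295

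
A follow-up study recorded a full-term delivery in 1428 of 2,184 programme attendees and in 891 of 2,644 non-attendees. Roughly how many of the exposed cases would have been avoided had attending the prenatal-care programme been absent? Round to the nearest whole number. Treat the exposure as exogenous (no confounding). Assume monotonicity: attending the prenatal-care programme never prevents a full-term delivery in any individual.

about 692 cases

p₁ = P(outcome | exposed) = 1428/2184 = 0.65385
p₀ = P(outcome | unexposed) = 891/2644 = 0.33699
PN = (p₁ − p₀)/p₁ = (0.65385 − 0.33699) / 0.65385 ≈ 0.48460.
Attributable cases ≈ PN × (exposed cases) = 0.48460 × 1428 ≈ 692.02.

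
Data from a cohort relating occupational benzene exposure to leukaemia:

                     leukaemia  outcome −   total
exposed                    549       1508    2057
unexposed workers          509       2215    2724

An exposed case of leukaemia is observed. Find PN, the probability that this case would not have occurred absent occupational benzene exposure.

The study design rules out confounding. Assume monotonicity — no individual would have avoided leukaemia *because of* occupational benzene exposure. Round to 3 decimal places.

PN ≈ 0.300

p₁ = P(outcome | exposed) = 549/2057 = 0.26689
p₀ = P(outcome | unexposed) = 509/2724 = 0.18686
Under exogeneity and monotonicity, PN = (p₁ − p₀)/p₁.
PN = (0.26689 − 0.18686) / 0.26689 ≈ 0.2999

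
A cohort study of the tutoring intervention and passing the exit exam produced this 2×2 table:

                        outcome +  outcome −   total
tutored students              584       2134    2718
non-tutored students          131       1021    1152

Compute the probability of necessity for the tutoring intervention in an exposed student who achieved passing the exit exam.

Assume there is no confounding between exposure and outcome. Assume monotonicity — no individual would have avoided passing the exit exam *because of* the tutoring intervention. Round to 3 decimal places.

p₁ = P(outcome | exposed) = 584/2718 = 0.21486
p₀ = P(outcome | unexposed) = 131/1152 = 0.11372
Under exogeneity and monotonicity, PN = (p₁ − p₀) / p₁.
PN = (0.21486 − 0.11372) / 0.21486 = 0.10115 / 0.21486 ≈ 0.4708

PN ≈ 0.471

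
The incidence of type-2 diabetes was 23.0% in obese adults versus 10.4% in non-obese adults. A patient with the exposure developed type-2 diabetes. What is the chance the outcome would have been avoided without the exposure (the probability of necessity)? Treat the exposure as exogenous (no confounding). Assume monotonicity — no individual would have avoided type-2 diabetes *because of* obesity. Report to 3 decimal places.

p₁ = 0.23, p₀ = 0.104.
Under exogeneity and monotonicity, PN = (p₁ − p₀) / p₁.
PN = (0.23 − 0.104) / 0.23 = 0.126 / 0.23 ≈ 0.5478

PN ≈ 0.548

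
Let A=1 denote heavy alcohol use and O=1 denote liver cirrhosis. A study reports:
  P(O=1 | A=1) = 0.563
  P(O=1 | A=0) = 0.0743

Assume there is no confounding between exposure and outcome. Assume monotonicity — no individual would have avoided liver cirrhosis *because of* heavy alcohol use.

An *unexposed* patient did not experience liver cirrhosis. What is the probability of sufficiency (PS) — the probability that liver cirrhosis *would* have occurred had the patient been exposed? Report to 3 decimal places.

Let p₁ = 0.563, p₀ = 0.0743.
Under exogeneity and monotonicity, PS = (p₁ − p₀) / (1 − p₀).
PS = (0.563 − 0.0743) / (1 − 0.0743) = 0.4887 / 0.9257 ≈ 0.5279

PS ≈ 0.528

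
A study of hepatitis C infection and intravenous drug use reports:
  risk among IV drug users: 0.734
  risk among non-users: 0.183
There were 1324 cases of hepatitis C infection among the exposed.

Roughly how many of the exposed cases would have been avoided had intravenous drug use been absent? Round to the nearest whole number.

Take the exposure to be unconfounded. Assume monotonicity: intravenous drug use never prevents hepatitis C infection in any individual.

about 994 cases

Let p₁ = 0.734, p₀ = 0.183.
PN = (p₁ − p₀)/p₁ = (0.734 − 0.183) / 0.734 ≈ 0.75068.
Attributable cases ≈ PN × (exposed cases) = 0.75068 × 1324 ≈ 993.90.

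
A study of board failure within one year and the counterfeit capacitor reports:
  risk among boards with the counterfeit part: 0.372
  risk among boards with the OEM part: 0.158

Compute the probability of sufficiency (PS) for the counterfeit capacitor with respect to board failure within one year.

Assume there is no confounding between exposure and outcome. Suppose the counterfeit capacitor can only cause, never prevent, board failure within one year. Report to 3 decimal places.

PS ≈ 0.254

Let p₁ = 0.372, p₀ = 0.158.
Under exogeneity and monotonicity, PS = (p₁ − p₀) / (1 − p₀).
PS = (0.372 − 0.158) / (1 − 0.158) = 0.214 / 0.842 ≈ 0.2542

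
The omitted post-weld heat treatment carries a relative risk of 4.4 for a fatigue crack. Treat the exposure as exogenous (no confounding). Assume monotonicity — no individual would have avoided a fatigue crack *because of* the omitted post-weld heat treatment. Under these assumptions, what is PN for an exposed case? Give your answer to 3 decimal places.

PN ≈ 0.773

Under exogeneity and monotonicity, PN = (RR − 1) / RR = 1 − 1/RR.
PN = (4.4 − 1) / 4.4 = 3.4 / 4.4 ≈ 0.7727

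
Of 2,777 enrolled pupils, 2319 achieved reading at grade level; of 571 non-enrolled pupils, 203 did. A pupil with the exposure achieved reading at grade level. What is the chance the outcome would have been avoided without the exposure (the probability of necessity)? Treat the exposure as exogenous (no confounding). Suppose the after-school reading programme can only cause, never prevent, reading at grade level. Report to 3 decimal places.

p₁ = P(outcome | exposed) = 2319/2777 = 0.83507
p₀ = P(outcome | unexposed) = 203/571 = 0.35552
Under exogeneity and monotonicity, PN = (p₁ − p₀) / p₁.
PN = (0.83507 − 0.35552) / 0.83507 = 0.47956 / 0.83507 ≈ 0.5743

PN ≈ 0.574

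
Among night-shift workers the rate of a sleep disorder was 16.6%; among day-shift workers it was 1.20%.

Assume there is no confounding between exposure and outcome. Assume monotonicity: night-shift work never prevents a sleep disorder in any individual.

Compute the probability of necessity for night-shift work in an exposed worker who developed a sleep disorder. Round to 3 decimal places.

PN ≈ 0.928

p₁ = 0.166, p₀ = 0.012.
Under exogeneity and monotonicity, PN = (p₁ − p₀) / p₁.
PN = (0.166 − 0.012) / 0.166 = 0.154 / 0.166 ≈ 0.9277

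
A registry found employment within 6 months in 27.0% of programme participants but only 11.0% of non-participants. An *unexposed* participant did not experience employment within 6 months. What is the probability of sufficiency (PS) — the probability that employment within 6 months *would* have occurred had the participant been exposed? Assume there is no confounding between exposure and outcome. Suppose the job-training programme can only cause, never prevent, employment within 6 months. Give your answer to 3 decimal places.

p₁ = 0.27, p₀ = 0.11.
Under exogeneity and monotonicity, PS = (p₁ − p₀) / (1 − p₀).
PS = (0.27 − 0.11) / (1 − 0.11) = 0.16 / 0.89 ≈ 0.1798

PS ≈ 0.180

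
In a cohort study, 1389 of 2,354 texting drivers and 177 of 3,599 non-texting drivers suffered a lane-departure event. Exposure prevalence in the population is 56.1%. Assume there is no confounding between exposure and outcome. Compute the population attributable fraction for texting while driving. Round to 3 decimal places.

p₁ = P(outcome | exposed) = 1389/2354 = 0.59006
p₀ = P(outcome | unexposed) = 177/3599 = 0.04918
Overall risk P(Y=1) = π·p₁ + (1−π)·p₀ = 0.561×0.59006 + 0.439×0.04918 = 0.35261.
Under exogeneity, PAF = [P(Y=1) − p₀] / P(Y=1).
PAF = (0.35261 − 0.04918) / 0.35261 ≈ 0.8605

PAF ≈ 0.861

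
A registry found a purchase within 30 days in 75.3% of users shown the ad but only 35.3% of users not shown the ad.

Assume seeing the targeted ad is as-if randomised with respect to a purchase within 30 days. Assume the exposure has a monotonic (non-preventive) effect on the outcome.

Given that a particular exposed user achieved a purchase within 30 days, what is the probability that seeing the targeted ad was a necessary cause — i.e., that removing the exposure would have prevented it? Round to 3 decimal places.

PN ≈ 0.531

p₁ = 0.753, p₀ = 0.353.
Under exogeneity and monotonicity, PN = (p₁ − p₀) / p₁.
PN = (0.753 − 0.353) / 0.753 = 0.4 / 0.753 ≈ 0.5312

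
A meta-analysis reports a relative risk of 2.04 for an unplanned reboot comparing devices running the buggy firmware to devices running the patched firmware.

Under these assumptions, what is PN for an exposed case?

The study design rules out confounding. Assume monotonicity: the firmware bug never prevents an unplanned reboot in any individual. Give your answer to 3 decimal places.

PN ≈ 0.510

Under exogeneity and monotonicity, PN = (RR − 1) / RR = 1 − 1/RR.
PN = (2.04 − 1) / 2.04 = 1.04 / 2.04 ≈ 0.5098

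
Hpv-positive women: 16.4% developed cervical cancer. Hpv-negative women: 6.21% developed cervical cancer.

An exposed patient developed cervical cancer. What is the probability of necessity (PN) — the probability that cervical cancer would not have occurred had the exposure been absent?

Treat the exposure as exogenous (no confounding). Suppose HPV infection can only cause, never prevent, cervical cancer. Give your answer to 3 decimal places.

p₁ = 0.164, p₀ = 0.0621.
Under exogeneity and monotonicity, PN = (p₁ − p₀) / p₁.
PN = (0.164 − 0.0621) / 0.164 = 0.1019 / 0.164 ≈ 0.6213

PN ≈ 0.621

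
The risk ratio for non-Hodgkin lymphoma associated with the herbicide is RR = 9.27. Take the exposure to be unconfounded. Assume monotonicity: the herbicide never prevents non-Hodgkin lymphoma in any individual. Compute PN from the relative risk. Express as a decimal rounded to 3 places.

PN ≈ 0.892

Under exogeneity and monotonicity, PN = (RR − 1) / RR = 1 − 1/RR.
PN = (9.27 − 1) / 9.27 = 8.27 / 9.27 ≈ 0.8921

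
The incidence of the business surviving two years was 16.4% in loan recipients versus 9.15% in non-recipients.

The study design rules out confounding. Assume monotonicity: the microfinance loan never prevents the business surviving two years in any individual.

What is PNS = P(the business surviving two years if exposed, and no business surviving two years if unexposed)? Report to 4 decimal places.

p₁ = 0.164, p₀ = 0.0915.
Under exogeneity and monotonicity, PNS = p₁ − p₀.
PNS = 0.164 − 0.0915 = 0.0725

PNS ≈ 0.0725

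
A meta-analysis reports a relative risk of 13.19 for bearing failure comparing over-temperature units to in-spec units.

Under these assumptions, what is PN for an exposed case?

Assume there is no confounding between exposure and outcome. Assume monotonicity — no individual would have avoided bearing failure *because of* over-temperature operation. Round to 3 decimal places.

Under exogeneity and monotonicity, PN = (RR − 1) / RR = 1 − 1/RR.
PN = (13.19 − 1) / 13.19 = 12.19 / 13.19 ≈ 0.9242

PN ≈ 0.924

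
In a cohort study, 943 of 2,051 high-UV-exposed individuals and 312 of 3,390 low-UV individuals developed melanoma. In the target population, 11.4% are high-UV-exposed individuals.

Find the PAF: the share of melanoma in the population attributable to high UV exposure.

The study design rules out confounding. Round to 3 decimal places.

p₁ = P(outcome | exposed) = 943/2051 = 0.45978
p₀ = P(outcome | unexposed) = 312/3390 = 0.092035
Overall risk P(Y=1) = π·p₁ + (1−π)·p₀ = 0.114×0.45978 + 0.886×0.092035 = 0.13396.
Under exogeneity, PAF = [P(Y=1) − p₀] / P(Y=1).
PAF = (0.13396 − 0.092035) / 0.13396 ≈ 0.3130

PAF ≈ 0.313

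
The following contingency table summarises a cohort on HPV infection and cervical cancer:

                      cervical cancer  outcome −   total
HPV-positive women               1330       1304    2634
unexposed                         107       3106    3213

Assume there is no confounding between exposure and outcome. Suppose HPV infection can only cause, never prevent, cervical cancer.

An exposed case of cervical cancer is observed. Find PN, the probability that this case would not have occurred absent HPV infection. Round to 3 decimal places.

p₁ = P(outcome | exposed) = 1330/2634 = 0.50494
p₀ = P(outcome | unexposed) = 107/3213 = 0.033302
Under exogeneity and monotonicity, PN = (p₁ − p₀)/p₁.
PN = (0.50494 − 0.033302) / 0.50494 ≈ 0.9340

PN ≈ 0.934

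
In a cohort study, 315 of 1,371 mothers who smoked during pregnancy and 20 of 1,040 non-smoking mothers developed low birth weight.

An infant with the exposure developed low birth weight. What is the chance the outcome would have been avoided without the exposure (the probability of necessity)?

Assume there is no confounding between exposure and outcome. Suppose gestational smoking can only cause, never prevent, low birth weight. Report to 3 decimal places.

PN ≈ 0.916

p₁ = P(outcome | exposed) = 315/1371 = 0.22976
p₀ = P(outcome | unexposed) = 20/1040 = 0.019231
Under exogeneity and monotonicity, PN = (p₁ − p₀) / p₁.
PN = (0.22976 − 0.019231) / 0.22976 = 0.21053 / 0.22976 ≈ 0.9163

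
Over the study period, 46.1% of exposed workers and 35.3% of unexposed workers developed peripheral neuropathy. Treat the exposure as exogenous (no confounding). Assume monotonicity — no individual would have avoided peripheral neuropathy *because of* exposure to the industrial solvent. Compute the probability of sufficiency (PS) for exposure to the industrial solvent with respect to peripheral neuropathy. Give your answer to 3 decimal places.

p₁ = 0.461, p₀ = 0.353.
Under exogeneity and monotonicity, PS = (p₁ − p₀) / (1 − p₀).
PS = (0.461 − 0.353) / (1 − 0.353) = 0.108 / 0.647 ≈ 0.1669

PS ≈ 0.167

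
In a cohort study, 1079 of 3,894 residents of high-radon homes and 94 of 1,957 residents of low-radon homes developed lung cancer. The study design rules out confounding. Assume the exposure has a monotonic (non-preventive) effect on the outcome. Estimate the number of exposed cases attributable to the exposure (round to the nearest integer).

about 892 cases

p₁ = P(outcome | exposed) = 1079/3894 = 0.27709
p₀ = P(outcome | unexposed) = 94/1957 = 0.048033
PN = (p₁ − p₀)/p₁ = (0.27709 − 0.048033) / 0.27709 ≈ 0.82665.
Attributable cases ≈ PN × (exposed cases) = 0.82665 × 1079 ≈ 891.96.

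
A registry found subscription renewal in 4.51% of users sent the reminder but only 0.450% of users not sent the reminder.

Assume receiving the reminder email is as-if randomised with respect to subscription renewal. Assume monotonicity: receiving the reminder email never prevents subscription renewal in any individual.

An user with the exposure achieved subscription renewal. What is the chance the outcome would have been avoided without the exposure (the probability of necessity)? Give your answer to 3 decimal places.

p₁ = 0.0451, p₀ = 0.0045.
Under exogeneity and monotonicity, PN = (p₁ − p₀) / p₁.
PN = (0.0451 − 0.0045) / 0.0451 = 0.0406 / 0.0451 ≈ 0.9002

PN ≈ 0.900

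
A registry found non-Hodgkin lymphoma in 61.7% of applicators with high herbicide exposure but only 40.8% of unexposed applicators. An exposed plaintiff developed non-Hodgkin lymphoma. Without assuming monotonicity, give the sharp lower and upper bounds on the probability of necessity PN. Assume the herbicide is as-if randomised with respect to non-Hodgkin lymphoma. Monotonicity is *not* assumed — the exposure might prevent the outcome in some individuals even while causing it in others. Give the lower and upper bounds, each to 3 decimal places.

0.339 ≤ PN ≤ 0.959

p₁ = 0.617, p₀ = 0.408.
Under exogeneity alone the bounds on PN are max{0,(p₁−p₀)/p₁} ≤ PN ≤ min{1,(1−p₀)/p₁}.
  lower = (p₁ − p₀)/p₁ = 0.209 / 0.617 ≈ 0.3387
  upper = min{1, (1 − p₀)/p₁} = 0.592 / 0.617 ≈ 0.9595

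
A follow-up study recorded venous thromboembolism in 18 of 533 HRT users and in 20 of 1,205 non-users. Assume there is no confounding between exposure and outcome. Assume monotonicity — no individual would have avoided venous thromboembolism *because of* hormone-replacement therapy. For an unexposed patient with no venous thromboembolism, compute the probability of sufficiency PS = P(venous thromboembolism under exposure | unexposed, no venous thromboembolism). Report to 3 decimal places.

PS ≈ 0.017

p₁ = P(outcome | exposed) = 18/533 = 0.033771
p₀ = P(outcome | unexposed) = 20/1205 = 0.016598
Under exogeneity and monotonicity, PS = (p₁ − p₀) / (1 − p₀).
PS = (0.033771 − 0.016598) / (1 − 0.016598) = 0.017174 / 0.9834 ≈ 0.0175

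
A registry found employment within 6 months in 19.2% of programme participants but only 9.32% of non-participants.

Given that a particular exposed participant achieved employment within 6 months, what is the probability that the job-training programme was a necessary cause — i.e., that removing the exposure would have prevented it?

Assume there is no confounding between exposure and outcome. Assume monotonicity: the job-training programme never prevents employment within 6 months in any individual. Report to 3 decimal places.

p₁ = 0.192, p₀ = 0.0932.
Under exogeneity and monotonicity, PN = (p₁ − p₀) / p₁.
PN = (0.192 − 0.0932) / 0.192 = 0.0988 / 0.192 ≈ 0.5146

PN ≈ 0.515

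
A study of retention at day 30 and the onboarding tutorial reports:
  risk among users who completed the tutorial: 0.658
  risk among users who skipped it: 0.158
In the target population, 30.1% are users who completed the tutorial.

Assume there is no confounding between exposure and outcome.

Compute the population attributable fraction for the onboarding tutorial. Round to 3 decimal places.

Let p₁ = 0.658, p₀ = 0.158.
Overall risk P(Y=1) = π·p₁ + (1−π)·p₀ = 0.301×0.658 + 0.699×0.158 = 0.3085.
Under exogeneity, PAF = [P(Y=1) − p₀] / P(Y=1).
PAF = (0.3085 − 0.158) / 0.3085 ≈ 0.4878

PAF ≈ 0.488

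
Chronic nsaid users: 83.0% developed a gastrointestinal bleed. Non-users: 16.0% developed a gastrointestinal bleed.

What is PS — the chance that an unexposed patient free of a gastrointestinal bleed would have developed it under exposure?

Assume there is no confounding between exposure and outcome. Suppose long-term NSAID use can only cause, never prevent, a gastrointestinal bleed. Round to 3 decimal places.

PS ≈ 0.798

p₁ = 0.83, p₀ = 0.16.
Under exogeneity and monotonicity, PS = (p₁ − p₀) / (1 − p₀).
PS = (0.83 − 0.16) / (1 − 0.16) = 0.67 / 0.84 ≈ 0.7976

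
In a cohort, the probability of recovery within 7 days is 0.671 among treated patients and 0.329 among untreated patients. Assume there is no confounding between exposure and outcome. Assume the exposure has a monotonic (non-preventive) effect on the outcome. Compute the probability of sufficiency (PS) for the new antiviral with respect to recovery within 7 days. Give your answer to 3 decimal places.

PS ≈ 0.510

Let p₁ = 0.671, p₀ = 0.329.
Under exogeneity and monotonicity, PS = (p₁ − p₀) / (1 − p₀).
PS = (0.671 − 0.329) / (1 − 0.329) = 0.342 / 0.671 ≈ 0.5097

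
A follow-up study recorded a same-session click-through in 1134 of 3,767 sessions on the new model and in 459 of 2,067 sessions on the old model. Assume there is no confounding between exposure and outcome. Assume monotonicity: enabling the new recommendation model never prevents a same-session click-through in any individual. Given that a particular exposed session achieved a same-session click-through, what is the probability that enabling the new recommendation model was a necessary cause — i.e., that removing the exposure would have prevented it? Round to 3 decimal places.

PN ≈ 0.262

p₁ = P(outcome | exposed) = 1134/3767 = 0.30104
p₀ = P(outcome | unexposed) = 459/2067 = 0.22206
Under exogeneity and monotonicity, PN = (p₁ − p₀) / p₁.
PN = (0.30104 − 0.22206) / 0.30104 = 0.078974 / 0.30104 ≈ 0.2623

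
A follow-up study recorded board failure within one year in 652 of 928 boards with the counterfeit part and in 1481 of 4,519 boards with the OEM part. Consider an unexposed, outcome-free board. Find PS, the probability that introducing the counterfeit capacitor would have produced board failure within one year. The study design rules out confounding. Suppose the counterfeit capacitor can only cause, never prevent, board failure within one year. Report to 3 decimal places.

PS ≈ 0.558

p₁ = P(outcome | exposed) = 652/928 = 0.70259
p₀ = P(outcome | unexposed) = 1481/4519 = 0.32773
Under exogeneity and monotonicity, PS = (p₁ − p₀) / (1 − p₀).
PS = (0.70259 − 0.32773) / (1 − 0.32773) = 0.37486 / 0.67227 ≈ 0.5576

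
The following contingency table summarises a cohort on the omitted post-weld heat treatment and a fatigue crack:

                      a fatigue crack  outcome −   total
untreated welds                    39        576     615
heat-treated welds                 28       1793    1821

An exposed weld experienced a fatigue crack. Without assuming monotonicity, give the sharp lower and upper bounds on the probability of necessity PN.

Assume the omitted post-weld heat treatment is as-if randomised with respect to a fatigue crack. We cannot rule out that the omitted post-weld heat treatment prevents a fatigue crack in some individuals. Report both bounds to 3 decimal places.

0.758 ≤ PN ≤ 1.000

p₁ = P(outcome | exposed) = 39/615 = 0.063415
p₀ = P(outcome | unexposed) = 28/1821 = 0.015376
Under exogeneity alone the bounds on PN are max{0,(p₁−p₀)/p₁} ≤ PN ≤ min{1,(1−p₀)/p₁}.
  lower = (p₁ − p₀)/p₁ = 0.048038 / 0.063415 ≈ 0.7575
  upper = min{1, (1 − p₀)/p₁} = 0.98462 / 0.063415 ≈ 15.5268 → capped at 1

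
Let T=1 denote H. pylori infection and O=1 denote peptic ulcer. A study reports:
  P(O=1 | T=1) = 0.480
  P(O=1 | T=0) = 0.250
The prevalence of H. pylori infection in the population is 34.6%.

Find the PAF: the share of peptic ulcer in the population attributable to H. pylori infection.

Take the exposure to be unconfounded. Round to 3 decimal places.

PAF ≈ 0.241

Let p₁ = 0.48, p₀ = 0.25.
Overall risk P(Y=1) = π·p₁ + (1−π)·p₀ = 0.346×0.48 + 0.654×0.25 = 0.32958.
Under exogeneity, PAF = [P(Y=1) − p₀] / P(Y=1).
PAF = (0.32958 − 0.25) / 0.32958 ≈ 0.2415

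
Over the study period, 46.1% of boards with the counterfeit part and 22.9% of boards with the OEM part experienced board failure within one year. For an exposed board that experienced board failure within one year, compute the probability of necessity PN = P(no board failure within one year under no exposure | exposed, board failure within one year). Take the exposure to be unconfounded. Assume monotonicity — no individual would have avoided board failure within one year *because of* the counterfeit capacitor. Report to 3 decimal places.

p₁ = 0.461, p₀ = 0.229.
Under exogeneity and monotonicity, PN = (p₁ − p₀) / p₁.
PN = (0.461 − 0.229) / 0.461 = 0.232 / 0.461 ≈ 0.5033

PN ≈ 0.503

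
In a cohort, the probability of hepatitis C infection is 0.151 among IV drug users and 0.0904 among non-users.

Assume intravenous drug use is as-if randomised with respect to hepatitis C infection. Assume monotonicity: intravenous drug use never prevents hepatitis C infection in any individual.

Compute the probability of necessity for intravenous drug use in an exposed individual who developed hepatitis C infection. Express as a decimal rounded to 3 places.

Let p₁ = 0.151, p₀ = 0.0904.
Under exogeneity and monotonicity, PN = (p₁ − p₀) / p₁.
PN = (0.151 − 0.0904) / 0.151 = 0.0606 / 0.151 ≈ 0.4013

PN ≈ 0.401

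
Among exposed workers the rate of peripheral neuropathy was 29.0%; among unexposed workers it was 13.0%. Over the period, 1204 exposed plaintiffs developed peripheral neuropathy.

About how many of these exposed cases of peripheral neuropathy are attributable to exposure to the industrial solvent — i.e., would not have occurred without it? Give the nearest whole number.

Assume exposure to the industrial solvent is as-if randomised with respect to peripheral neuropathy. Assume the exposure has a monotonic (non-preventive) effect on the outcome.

p₁ = 0.29, p₀ = 0.13.
PN = (p₁ − p₀)/p₁ = (0.29 − 0.13) / 0.29 ≈ 0.55172.
Attributable cases ≈ PN × (exposed cases) = 0.55172 × 1204 ≈ 664.28.

about 664 cases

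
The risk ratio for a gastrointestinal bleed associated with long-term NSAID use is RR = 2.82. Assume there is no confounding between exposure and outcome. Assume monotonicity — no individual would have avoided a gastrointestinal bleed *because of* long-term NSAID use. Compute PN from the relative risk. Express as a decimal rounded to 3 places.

PN ≈ 0.645

Under exogeneity and monotonicity, PN = (RR − 1) / RR = 1 − 1/RR.
PN = (2.82 − 1) / 2.82 = 1.82 / 2.82 ≈ 0.6454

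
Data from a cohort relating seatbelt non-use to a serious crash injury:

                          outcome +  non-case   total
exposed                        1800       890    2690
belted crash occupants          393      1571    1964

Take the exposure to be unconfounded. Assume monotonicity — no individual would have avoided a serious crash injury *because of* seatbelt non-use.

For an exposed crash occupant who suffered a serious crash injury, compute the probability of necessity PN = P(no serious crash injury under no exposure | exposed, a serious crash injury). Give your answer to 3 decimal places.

PN ≈ 0.701

p₁ = P(outcome | exposed) = 1800/2690 = 0.66914
p₀ = P(outcome | unexposed) = 393/1964 = 0.2001
Under exogeneity and monotonicity, PN = (p₁ − p₀) / p₁.
PN = (0.66914 − 0.2001) / 0.66914 = 0.46904 / 0.66914 ≈ 0.7010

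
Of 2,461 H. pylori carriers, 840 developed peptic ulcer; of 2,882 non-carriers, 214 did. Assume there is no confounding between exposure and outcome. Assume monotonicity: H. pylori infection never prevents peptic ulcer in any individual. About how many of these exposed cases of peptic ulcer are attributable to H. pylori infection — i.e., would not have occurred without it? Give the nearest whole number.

about 657 cases

p₁ = P(outcome | exposed) = 840/2461 = 0.34132
p₀ = P(outcome | unexposed) = 214/2882 = 0.074254
PN = (p₁ − p₀)/p₁ = (0.34132 − 0.074254) / 0.34132 ≈ 0.78245.
Attributable cases ≈ PN × (exposed cases) = 0.78245 × 840 ≈ 657.26.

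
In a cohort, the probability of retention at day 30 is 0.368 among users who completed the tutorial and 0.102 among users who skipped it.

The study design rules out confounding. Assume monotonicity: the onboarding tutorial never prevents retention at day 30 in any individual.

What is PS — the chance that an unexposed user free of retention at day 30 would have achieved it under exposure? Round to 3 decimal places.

Let p₁ = 0.368, p₀ = 0.102.
Under exogeneity and monotonicity, PS = (p₁ − p₀) / (1 − p₀).
PS = (0.368 − 0.102) / (1 − 0.102) = 0.266 / 0.898 ≈ 0.2962

PS ≈ 0.296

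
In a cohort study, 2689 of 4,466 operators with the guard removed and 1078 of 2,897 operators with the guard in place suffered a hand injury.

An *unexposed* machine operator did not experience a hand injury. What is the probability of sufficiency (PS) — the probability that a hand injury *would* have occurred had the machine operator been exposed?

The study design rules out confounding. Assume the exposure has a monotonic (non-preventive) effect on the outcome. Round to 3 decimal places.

PS ≈ 0.366

p₁ = P(outcome | exposed) = 2689/4466 = 0.6021
p₀ = P(outcome | unexposed) = 1078/2897 = 0.37211
Under exogeneity and monotonicity, PS = (p₁ − p₀) / (1 − p₀).
PS = (0.6021 − 0.37211) / (1 − 0.37211) = 0.23 / 0.62789 ≈ 0.3663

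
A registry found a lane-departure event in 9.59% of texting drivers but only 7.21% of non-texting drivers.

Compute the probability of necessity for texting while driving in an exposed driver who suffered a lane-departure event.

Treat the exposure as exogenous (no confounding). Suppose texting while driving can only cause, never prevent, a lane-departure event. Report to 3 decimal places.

p₁ = 0.0959, p₀ = 0.0721.
Under exogeneity and monotonicity, PN = (p₁ − p₀) / p₁.
PN = (0.0959 − 0.0721) / 0.0959 = 0.0238 / 0.0959 ≈ 0.2482

PN ≈ 0.248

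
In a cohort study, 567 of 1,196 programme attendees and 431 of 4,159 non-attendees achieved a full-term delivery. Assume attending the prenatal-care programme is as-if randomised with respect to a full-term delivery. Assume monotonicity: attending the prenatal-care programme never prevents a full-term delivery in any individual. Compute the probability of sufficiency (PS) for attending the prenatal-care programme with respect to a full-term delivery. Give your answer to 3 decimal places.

PS ≈ 0.413

p₁ = P(outcome | exposed) = 567/1196 = 0.47408
p₀ = P(outcome | unexposed) = 431/4159 = 0.10363
Under exogeneity and monotonicity, PS = (p₁ − p₀) / (1 − p₀).
PS = (0.47408 − 0.10363) / (1 − 0.10363) = 0.37045 / 0.89637 ≈ 0.4133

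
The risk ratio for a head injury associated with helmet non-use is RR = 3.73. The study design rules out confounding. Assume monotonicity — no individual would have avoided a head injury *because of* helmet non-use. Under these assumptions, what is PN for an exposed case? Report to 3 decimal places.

PN ≈ 0.732

Under exogeneity and monotonicity, PN = (RR − 1) / RR = 1 − 1/RR.
PN = (3.73 − 1) / 3.73 = 2.73 / 3.73 ≈ 0.7319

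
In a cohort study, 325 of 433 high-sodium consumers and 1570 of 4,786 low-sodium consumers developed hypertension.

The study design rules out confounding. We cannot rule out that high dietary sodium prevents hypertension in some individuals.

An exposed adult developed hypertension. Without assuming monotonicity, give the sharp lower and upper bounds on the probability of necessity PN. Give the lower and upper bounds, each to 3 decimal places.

0.563 ≤ PN ≤ 0.895

p₁ = P(outcome | exposed) = 325/433 = 0.75058
p₀ = P(outcome | unexposed) = 1570/4786 = 0.32804
Under exogeneity alone the bounds on PN are max{0,(p₁−p₀)/p₁} ≤ PN ≤ min{1,(1−p₀)/p₁}.
  lower = (p₁ − p₀)/p₁ = 0.42254 / 0.75058 ≈ 0.5629
  upper = min{1, (1 − p₀)/p₁} = 0.67196 / 0.75058 ≈ 0.8953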